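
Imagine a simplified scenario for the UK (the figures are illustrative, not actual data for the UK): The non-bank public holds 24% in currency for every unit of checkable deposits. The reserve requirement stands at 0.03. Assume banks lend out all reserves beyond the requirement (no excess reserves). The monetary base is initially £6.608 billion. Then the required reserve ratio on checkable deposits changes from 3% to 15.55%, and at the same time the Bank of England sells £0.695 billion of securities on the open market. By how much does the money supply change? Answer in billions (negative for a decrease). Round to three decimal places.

-11.809 billion

Before: m₁ = (1 + 0.24) / (0.03 + 0.24) ≈ 4.59259, MB₁ = 6.608, so M₁ = 4.59259 × 6.608 ≈ 30.3478 billion.
After: m₂ = (1 + 0.24) / (0.1555 + 0.24) ≈ 3.13527, MB₂ = 6.608 − 0.695 = 5.913, so M₂ = 3.13527 × 5.913 ≈ 18.5389 billion.
ΔM = M₂ − M₁ = 18.5389 − 30.3478 = -11.8089 billion.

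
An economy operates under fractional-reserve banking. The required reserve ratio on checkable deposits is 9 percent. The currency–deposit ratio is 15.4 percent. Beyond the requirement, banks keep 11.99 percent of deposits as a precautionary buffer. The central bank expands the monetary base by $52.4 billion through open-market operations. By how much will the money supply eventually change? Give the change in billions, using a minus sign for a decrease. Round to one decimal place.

The money multiplier is m = (1 + c) / (rr + e + c) = (1 + 0.154) / (0.09 + 0.1199 + 0.154) ≈ 3.1712.
The purchase adds 52.4 billion of base, so ΔM = m × ΔMB = 3.1712 × (+52.4) ≈ 166.1709 billion.

$166.2 billion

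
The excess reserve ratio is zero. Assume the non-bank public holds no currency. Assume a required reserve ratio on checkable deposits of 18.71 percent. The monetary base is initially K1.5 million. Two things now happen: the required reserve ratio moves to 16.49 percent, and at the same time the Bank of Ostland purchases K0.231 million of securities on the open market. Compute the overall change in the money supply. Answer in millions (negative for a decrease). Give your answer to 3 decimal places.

K2.480 million

Before: m₁ = 1 / (0.1871) ≈ 5.34474, MB₁ = 1.5, so M₁ = 5.34474 × 1.5 ≈ 8.0171 million.
After: m₂ = 1 / (0.1649) ≈ 6.06428, MB₂ = 1.5 + 0.231 = 1.731, so M₂ = 6.06428 × 1.731 ≈ 10.4973 million.
ΔM = M₂ − M₁ = 10.4973 − 8.0171 = 2.4802 million.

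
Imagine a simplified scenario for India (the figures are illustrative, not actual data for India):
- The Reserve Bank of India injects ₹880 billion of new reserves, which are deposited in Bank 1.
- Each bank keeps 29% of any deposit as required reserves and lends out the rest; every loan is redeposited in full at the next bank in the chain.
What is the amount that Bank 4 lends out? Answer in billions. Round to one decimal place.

₹223.6 billion

Each bank lends a fraction (1 − rr) = 0.7100 of the deposit it receives, so Bank 4 receives 880·0.7100^3 and lends 880·0.7100^4 ≈ 223.6228 billion.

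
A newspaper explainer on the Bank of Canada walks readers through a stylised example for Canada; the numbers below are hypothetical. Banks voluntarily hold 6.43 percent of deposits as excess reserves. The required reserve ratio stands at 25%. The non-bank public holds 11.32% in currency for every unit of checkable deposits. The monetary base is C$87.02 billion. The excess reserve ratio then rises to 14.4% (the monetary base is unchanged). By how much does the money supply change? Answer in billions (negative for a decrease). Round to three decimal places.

Initially m₁ = (1 + 0.1132) / (0.25 + 0.0643 + 0.1132) ≈ 2.603977, so M₁ = 2.603977 × 87.02 ≈ 226.5981 billion.
After the change m₂ = (1 + 0.1132) / (0.25 + 0.144 + 0.1132) ≈ 2.194795, so M₂ = 2.194795 × 87.02 ≈ 190.9911 billion.
ΔM = M₂ − M₁ = 190.9911 − 226.5981 = -35.607 billion.

-35.607 billion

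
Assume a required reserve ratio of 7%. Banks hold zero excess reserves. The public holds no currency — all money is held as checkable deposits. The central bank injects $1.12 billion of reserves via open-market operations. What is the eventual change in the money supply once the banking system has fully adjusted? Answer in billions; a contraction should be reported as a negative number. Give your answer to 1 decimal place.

The simple money multiplier is m = 1/rr = 1/0.07 ≈ 14.2857.
An open-market purchase increases the monetary base by 1.12 billion, so ΔM = m × ΔMB = 14.2857 × 1.12 ≈ 16 billion.

$16.0 billion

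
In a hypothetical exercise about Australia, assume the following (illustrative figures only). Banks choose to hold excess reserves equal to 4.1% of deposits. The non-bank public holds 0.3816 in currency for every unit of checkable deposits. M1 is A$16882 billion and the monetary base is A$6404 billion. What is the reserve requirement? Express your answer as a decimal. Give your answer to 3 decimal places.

Using m = M/MB = 16882/6404 ≈ 2.636165. Since m = (1 + c)/(c + rr + e), the denominator satisfies c + rr + e = (1 + c)/m = (1 + 0.3816) / 2.636165 ≈ 0.524095.
With c = 0.3816 and e = 0.041, the reserve requirement is 0.524095 − 0.3816 − 0.041 = 0.101495.

0.101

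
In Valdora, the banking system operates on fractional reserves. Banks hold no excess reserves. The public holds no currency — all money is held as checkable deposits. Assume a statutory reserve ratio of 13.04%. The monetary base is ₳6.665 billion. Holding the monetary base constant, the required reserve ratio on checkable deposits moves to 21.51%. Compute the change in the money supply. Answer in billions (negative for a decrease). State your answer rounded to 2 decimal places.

-20.13 billion

Initially m₁ = 1 / (0.1304) ≈ 7.6687, so M₁ = 7.6687 × 6.665 ≈ 51.1119 billion.
After the change m₂ = 1 / (0.2151) ≈ 4.6490, so M₂ = 4.6490 × 6.665 ≈ 30.9856 billion.
ΔM = M₂ − M₁ = 30.9856 − 51.1119 = -20.1263 billion.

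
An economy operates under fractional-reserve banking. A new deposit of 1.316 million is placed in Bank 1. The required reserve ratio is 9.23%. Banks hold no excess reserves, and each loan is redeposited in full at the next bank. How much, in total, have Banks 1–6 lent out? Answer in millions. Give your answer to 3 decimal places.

5.703 million

Bank i lends (1 − rr)^i of the original deposit: Bank 1 lends 1.316·0.9077 ≈ 1.1945, Bank 2 lends 1.316·0.9077² ≈ 1.0843, and so on.
Summing a geometric series: total = 1.316·[0.9077·(1 − 0.9077^6) / (1 − 0.9077)] ≈ 5.7033 million.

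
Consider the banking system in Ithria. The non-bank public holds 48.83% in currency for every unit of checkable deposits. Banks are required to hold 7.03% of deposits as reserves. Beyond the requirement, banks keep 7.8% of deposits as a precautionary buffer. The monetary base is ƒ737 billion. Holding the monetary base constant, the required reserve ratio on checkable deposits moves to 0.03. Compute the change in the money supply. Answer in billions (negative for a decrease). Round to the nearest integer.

ƒ116 billion

Initially m₁ = (1 + 0.4883) / (0.0703 + 0.078 + 0.4883) ≈ 2.3379, so M₁ = 2.3379 × 737 = 1723.0323 billion.
After the change m₂ = (1 + 0.4883) / (0.03 + 0.078 + 0.4883) ≈ 2.4959, so M₂ = 2.4959 × 737 = 1839.4783 billion.
ΔM = M₂ − M₁ = 1839.4783 − 1723.0323 = 116.446 billion.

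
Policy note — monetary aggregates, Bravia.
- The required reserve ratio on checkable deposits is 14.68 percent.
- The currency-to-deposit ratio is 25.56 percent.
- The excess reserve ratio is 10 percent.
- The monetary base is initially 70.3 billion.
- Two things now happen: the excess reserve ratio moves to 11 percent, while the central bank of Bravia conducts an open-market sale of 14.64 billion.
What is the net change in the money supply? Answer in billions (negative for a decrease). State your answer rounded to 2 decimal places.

Before: m₁ = (1 + 0.2556) / (0.1468 + 0.1 + 0.2556) ≈ 2.49920, MB₁ = 70.3, so M₁ = 2.49920 × 70.3 ≈ 175.6938 billion.
After: m₂ = (1 + 0.2556) / (0.1468 + 0.11 + 0.2556) ≈ 2.45043, MB₂ = 70.3 − 14.64 = 55.66, so M₂ = 2.45043 × 55.66 ≈ 136.3909 billion.
ΔM = M₂ − M₁ = 136.3909 − 175.6938 = -39.3029 billion.

-39.30 billion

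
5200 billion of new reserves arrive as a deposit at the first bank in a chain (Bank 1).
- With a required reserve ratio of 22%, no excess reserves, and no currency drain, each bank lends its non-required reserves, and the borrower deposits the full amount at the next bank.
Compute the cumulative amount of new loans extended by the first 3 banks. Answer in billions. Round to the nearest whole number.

Bank i lends (1 − rr)^i of the original deposit: Bank 1 lends 5200·0.7800 = 4056.0000, Bank 2 lends 5200·0.7800² = 3163.6800, and so on.
Summing a geometric series: total = 5200·[0.7800·(1 − 0.7800^3) / (1 − 0.7800)] = 9687.3504 billion.

9687 billion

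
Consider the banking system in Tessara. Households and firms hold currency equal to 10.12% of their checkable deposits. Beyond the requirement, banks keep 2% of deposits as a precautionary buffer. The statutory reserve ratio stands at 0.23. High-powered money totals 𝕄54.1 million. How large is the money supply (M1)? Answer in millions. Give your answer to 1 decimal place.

𝕄169.6 million

The money multiplier is m = (1 + c) / (rr + e + c) = (1 + 0.1012) / (0.23 + 0.02 + 0.1012) ≈ 3.1355.
So M = m × MB = 3.1355 × 54.1 ≈ 169.6305 million.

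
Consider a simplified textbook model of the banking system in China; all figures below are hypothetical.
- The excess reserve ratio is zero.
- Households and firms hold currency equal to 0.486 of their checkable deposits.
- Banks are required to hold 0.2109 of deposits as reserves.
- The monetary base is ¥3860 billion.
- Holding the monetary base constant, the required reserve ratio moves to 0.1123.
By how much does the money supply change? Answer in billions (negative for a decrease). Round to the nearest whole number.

Initially m₁ = (1 + 0.486) / (0.2109 + 0.486) ≈ 2.13230, so M₁ = 2.13230 × 3860 = 8230.678 billion.
After the change m₂ = (1 + 0.486) / (0.1123 + 0.486) ≈ 2.48370, so M₂ = 2.48370 × 3860 = 9587.082 billion.
ΔM = M₂ − M₁ = 9587.082 − 8230.678 = 1356.404 billion.

¥1356 billion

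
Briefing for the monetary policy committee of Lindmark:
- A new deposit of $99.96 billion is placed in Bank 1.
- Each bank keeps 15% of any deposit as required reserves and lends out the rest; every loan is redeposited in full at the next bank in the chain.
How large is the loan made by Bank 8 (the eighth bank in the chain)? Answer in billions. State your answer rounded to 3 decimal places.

$27.238 billion

Each bank lends a fraction (1 − rr) = 0.8500 of the deposit it receives, so Bank 8 receives 99.96·0.8500^7 and lends 99.96·0.8500^8 ≈ 27.2382 billion.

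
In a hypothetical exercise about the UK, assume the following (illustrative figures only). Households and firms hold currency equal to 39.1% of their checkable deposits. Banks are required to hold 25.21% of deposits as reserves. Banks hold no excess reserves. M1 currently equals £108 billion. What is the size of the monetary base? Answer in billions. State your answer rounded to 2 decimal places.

The money multiplier is m = (1 + c) / (rr + c) = (1 + 0.391) / (0.2521 + 0.391) ≈ 2.162961.
MB = M / m = 108 / 2.162961 ≈ 49.9316 billion.

£49.93 billion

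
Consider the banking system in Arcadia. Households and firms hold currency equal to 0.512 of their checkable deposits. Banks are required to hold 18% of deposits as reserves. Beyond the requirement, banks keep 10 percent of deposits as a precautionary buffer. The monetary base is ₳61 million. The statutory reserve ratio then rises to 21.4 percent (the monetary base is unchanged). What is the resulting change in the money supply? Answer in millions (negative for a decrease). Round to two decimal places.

Initially m₁ = (1 + 0.512) / (0.18 + 0.1 + 0.512) ≈ 1.90909, so M₁ = 1.90909 × 61 ≈ 116.4545 million.
After the change m₂ = (1 + 0.512) / (0.214 + 0.1 + 0.512) ≈ 1.83051, so M₂ = 1.83051 × 61 ≈ 111.6611 million.
ΔM = M₂ − M₁ = 111.6611 − 116.4545 = -4.7934 million.

-4.79 million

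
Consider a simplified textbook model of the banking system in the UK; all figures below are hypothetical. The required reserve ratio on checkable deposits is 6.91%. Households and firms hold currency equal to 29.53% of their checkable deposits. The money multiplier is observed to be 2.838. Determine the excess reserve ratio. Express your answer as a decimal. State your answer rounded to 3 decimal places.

Using m = 2.838. Since m = (1 + c)/(c + rr + e), the denominator satisfies c + rr + e = (1 + c)/m = (1 + 0.2953) / 2.838 ≈ 0.456413.
With c = 0.2953 and rr = 0.0691, the excess reserve ratio is 0.456413 − 0.2953 − 0.0691 = 0.092013.

0.092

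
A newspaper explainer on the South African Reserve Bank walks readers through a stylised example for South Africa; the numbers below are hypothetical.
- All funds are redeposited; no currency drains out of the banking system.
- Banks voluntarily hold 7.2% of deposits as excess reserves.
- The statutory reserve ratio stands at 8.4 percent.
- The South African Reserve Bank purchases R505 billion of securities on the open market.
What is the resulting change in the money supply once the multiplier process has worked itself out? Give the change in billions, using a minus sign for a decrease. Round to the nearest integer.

R3237 billion

The money multiplier is m = 1 / (rr + e) = 1 / (0.084 + 0.072) ≈ 6.4103.
The purchase adds 505 billion of base, so ΔM = m × ΔMB = 6.4103 × (+505) = 3237.2015 billion.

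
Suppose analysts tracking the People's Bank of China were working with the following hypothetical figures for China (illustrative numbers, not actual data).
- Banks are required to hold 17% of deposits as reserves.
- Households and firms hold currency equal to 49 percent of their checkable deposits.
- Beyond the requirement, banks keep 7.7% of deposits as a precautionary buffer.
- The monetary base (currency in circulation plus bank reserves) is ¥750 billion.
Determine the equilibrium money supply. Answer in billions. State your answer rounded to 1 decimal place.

¥1516.3 billion

The money multiplier is m = (1 + c) / (rr + e + c) = (1 + 0.49) / (0.17 + 0.077 + 0.49) ≈ 2.02171.
So M = m × MB = 2.02171 × 750 = 1516.2825 billion.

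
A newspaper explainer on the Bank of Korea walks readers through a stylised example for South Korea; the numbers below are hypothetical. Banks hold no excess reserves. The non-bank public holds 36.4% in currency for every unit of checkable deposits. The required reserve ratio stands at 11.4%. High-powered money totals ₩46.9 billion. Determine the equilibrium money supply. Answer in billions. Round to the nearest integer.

The money multiplier is m = (1 + c) / (rr + c) = (1 + 0.364) / (0.114 + 0.364) ≈ 2.8536.
So M = m × MB = 2.8536 × 46.9 ≈ 133.8338 billion.

₩134 billion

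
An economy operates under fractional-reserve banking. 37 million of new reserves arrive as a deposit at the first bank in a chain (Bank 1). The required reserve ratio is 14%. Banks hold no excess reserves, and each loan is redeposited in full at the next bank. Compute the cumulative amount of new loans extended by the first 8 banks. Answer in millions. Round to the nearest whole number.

Bank i lends (1 − rr)^i of the original deposit: Bank 1 lends 37·0.8600 = 31.8200, Bank 2 lends 37·0.8600² = 27.3652, and so on.
Summing a geometric series: total = 37·[0.8600·(1 − 0.8600^8) / (1 − 0.8600)] ≈ 159.2778 million.

159 million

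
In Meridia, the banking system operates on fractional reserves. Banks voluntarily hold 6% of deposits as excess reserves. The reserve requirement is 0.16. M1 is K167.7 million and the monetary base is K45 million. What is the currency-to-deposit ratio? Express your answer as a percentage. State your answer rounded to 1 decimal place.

6.6%

Using m = M/MB = 167.7/45 ≈ 3.726667. From m = (1 + c)/(c + rr + e), rearranging gives 1 + c = m·(c + rr + e), so c·(1 − m) = m·(rr + e) − 1.
Hence c = [m·(rr + e) − 1]/(1 − m) = [3.726667 × (0.16 + 0.06) − 1] / (1 − 3.726667) ≈ 0.066064.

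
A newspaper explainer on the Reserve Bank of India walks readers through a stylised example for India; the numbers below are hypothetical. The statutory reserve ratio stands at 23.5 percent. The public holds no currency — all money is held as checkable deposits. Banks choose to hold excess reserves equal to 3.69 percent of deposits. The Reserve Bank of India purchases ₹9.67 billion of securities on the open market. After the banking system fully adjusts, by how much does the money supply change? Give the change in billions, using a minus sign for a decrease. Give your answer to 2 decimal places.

₹35.56 billion

The money multiplier is m = 1 / (rr + e) = 1 / (0.235 + 0.0369) ≈ 3.6778.
The purchase adds 9.67 billion of base, so ΔM = m × ΔMB = 3.6778 × (+9.67) ≈ 35.5643 billion.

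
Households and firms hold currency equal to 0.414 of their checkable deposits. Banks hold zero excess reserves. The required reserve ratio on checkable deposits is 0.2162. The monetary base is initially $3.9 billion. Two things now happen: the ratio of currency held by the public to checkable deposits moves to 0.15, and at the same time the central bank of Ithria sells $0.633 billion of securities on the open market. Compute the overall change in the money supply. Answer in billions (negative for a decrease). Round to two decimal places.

$1.51 billion

Before: m₁ = (1 + 0.414) / (0.2162 + 0.414) ≈ 2.2437, MB₁ = 3.9, so M₁ = 2.2437 × 3.9 ≈ 8.7504 billion.
After: m₂ = (1 + 0.15) / (0.2162 + 0.15) ≈ 3.1404, MB₂ = 3.9 − 0.633 = 3.267, so M₂ = 3.1404 × 3.267 ≈ 10.2597 billion.
ΔM = M₂ − M₁ = 10.2597 − 8.7504 = 1.5093 billion.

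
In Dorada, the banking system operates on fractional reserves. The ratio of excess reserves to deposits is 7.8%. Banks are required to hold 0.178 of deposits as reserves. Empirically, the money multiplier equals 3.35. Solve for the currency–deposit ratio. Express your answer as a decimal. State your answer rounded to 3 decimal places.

Using m = 3.35. From m = (1 + c)/(c + rr + e), rearranging gives 1 + c = m·(c + rr + e), so c·(1 − m) = m·(rr + e) − 1.
Hence c = [m·(rr + e) − 1]/(1 − m) = [3.35 × (0.178 + 0.078) − 1] / (1 − 3.35) ≈ 0.060596.

0.061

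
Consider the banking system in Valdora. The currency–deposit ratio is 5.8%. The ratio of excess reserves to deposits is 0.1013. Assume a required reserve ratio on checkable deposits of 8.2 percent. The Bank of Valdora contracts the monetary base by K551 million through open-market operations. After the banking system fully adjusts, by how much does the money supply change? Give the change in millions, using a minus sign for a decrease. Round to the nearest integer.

The money multiplier is m = (1 + c) / (rr + e + c) = (1 + 0.058) / (0.082 + 0.1013 + 0.058) ≈ 4.3846.
The sale removes 551 million of base, so ΔM = m × ΔMB = 4.3846 × (−551) = -2415.9146 million.

-2416 million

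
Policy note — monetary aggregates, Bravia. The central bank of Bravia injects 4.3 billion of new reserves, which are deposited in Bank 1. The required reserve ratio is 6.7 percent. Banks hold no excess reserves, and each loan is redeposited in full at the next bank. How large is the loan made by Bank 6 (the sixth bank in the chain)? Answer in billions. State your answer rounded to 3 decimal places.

Each bank lends a fraction (1 − rr) = 0.9330 of the deposit it receives, so Bank 6 receives 4.3·0.9330^5 and lends 4.3·0.9330^6 ≈ 2.8363 billion.

2.836 billion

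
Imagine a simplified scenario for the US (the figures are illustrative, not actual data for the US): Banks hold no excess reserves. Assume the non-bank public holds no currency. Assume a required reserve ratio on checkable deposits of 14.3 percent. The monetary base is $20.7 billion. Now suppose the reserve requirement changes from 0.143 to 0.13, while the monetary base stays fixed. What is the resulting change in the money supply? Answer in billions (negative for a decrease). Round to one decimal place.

Initially m₁ = 1 / (0.143) ≈ 6.9930, so M₁ = 6.9930 × 20.7 = 144.7551 billion.
After the change m₂ = 1 / (0.13) ≈ 7.6923, so M₂ = 7.6923 × 20.7 ≈ 159.2306 billion.
ΔM = M₂ − M₁ = 159.2306 − 144.7551 = 14.4755 billion.

$14.5 billion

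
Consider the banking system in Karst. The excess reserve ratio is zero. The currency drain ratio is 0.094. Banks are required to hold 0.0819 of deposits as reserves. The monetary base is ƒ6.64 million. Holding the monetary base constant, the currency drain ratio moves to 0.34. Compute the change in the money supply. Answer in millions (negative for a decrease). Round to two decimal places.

-20.21 million

Initially m₁ = (1 + 0.094) / (0.0819 + 0.094) ≈ 6.2194, so M₁ = 6.2194 × 6.64 ≈ 41.2968 million.
After the change m₂ = (1 + 0.34) / (0.0819 + 0.34) ≈ 3.1761, so M₂ = 3.1761 × 6.64 ≈ 21.0893 million.
ΔM = M₂ − M₁ = 21.0893 − 41.2968 = -20.2075 million.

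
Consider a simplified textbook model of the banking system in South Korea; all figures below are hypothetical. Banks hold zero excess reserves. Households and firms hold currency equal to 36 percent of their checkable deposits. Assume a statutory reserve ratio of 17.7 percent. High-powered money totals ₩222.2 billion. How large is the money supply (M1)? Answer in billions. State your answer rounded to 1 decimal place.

The money multiplier is m = (1 + c) / (rr + c) = (1 + 0.36) / (0.177 + 0.36) ≈ 2.53259.
So M = m × MB = 2.53259 × 222.2 ≈ 562.7415 billion.

₩562.7 billion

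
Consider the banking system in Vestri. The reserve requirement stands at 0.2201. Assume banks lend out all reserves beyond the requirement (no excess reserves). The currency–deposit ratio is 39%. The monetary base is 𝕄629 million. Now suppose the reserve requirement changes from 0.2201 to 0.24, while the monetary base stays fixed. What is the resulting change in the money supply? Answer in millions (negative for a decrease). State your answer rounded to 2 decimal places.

Initially m₁ = (1 + 0.39) / (0.2201 + 0.39) ≈ 2.278315, so M₁ = 2.278315 × 629 ≈ 1433.0601 million.
After the change m₂ = (1 + 0.39) / (0.24 + 0.39) ≈ 2.206349, so M₂ = 2.206349 × 629 ≈ 1387.7935 million.
ΔM = M₂ − M₁ = 1387.7935 − 1433.0601 = -45.2666 million.

-45.27 million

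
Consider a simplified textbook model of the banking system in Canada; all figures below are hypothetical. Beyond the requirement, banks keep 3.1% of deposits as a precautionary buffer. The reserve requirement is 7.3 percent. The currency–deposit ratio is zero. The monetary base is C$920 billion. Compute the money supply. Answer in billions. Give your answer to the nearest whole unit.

C$8846 billion

The money multiplier is m = 1 / (rr + e) = 1 / (0.073 + 0.031) ≈ 9.6154.
So M = m × MB = 9.6154 × 920 = 8846.168 billion.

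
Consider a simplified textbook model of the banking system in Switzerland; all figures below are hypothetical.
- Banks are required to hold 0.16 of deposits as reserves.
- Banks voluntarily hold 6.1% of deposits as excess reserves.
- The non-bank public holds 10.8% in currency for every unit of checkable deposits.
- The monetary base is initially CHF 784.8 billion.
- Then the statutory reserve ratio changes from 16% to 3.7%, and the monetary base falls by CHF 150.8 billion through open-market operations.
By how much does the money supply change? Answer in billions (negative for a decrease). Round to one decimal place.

CHF 767.0 billion

Before: m₁ = (1 + 0.108) / (0.16 + 0.061 + 0.108) ≈ 3.36778, MB₁ = 784.8, so M₁ = 3.36778 × 784.8 ≈ 2643.0337 billion.
After: m₂ = (1 + 0.108) / (0.037 + 0.061 + 0.108) ≈ 5.37864, MB₂ = 784.8 − 150.8 = 634, so M₂ = 5.37864 × 634 ≈ 3410.0578 billion.
ΔM = M₂ − M₁ = 3410.0578 − 2643.0337 = 767.0241 billion.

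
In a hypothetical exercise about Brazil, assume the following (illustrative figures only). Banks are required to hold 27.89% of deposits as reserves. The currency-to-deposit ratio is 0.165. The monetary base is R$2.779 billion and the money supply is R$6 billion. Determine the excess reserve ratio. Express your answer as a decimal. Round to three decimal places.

Using m = M/MB = 6/2.779 ≈ 2.159050. Since m = (1 + c)/(c + rr + e), the denominator satisfies c + rr + e = (1 + c)/m = (1 + 0.165) / 2.159050 ≈ 0.539589.
With c = 0.165 and rr = 0.2789, the excess reserve ratio is 0.539589 − 0.165 − 0.2789 = 0.095689.

0.096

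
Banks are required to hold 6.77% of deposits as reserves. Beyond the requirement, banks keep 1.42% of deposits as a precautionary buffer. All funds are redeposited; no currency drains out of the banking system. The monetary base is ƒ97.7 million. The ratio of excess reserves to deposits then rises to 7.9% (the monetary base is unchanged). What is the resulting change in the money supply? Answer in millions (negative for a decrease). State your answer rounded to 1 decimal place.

Initially m₁ = 1 / (0.0677 + 0.0142) ≈ 12.21, so M₁ = 12.21 × 97.7 = 1192.917 million.
After the change m₂ = 1 / (0.0677 + 0.079) ≈ 6.8166, so M₂ = 6.8166 × 97.7 ≈ 665.9818 million.
ΔM = M₂ − M₁ = 665.9818 − 1192.917 = -526.9352 million.

-526.9 million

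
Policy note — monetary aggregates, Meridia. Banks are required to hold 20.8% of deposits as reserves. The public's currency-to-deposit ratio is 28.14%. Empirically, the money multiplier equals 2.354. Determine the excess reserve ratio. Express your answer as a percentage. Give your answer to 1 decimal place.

Using m = 2.354. Since m = (1 + c)/(c + rr + e), the denominator satisfies c + rr + e = (1 + c)/m = (1 + 0.2814) / 2.354 ≈ 0.544350.
With c = 0.2814 and rr = 0.208, the excess reserve ratio is 0.544350 − 0.2814 − 0.208 = 0.05495.

5.5%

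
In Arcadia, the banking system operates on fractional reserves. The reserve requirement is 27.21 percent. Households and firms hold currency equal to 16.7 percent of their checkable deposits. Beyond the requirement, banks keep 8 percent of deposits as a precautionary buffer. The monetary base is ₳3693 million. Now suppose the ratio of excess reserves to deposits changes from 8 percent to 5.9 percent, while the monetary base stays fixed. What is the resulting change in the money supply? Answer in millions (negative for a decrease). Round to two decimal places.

₳350.03 million

Initially m₁ = (1 + 0.167) / (0.2721 + 0.08 + 0.167) ≈ 2.2481217, so M₁ = 2.2481217 × 3693 ≈ 8302.3134 million.
After the change m₂ = (1 + 0.167) / (0.2721 + 0.059 + 0.167) ≈ 2.3429030, so M₂ = 2.3429030 × 3693 ≈ 8652.3408 million.
ΔM = M₂ − M₁ = 8652.3408 − 8302.3134 = 350.0274 million.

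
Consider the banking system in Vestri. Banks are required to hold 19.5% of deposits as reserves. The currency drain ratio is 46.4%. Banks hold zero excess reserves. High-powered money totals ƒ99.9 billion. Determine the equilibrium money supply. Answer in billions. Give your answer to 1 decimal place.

The money multiplier is m = (1 + c) / (rr + c) = (1 + 0.464) / (0.195 + 0.464) ≈ 2.2215.
So M = m × MB = 2.2215 × 99.9 ≈ 221.9279 billion.

ƒ221.9 billion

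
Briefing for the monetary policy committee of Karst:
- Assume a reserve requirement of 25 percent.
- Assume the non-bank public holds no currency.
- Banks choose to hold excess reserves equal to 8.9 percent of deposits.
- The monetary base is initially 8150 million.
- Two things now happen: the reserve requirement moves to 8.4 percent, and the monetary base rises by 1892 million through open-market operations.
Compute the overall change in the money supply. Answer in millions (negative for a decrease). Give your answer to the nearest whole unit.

34005 million

Before: m₁ = 1 / (0.25 + 0.089) ≈ 2.949853, MB₁ = 8150, so M₁ = 2.949853 × 8150 ≈ 24041.302 million.
After: m₂ = 1 / (0.084 + 0.089) ≈ 5.780347, MB₂ = 8150 + 1892 = 10042, so M₂ = 5.780347 × 10042 ≈ 58046.2446 million.
ΔM = M₂ − M₁ = 58046.2446 − 24041.302 = 34004.9426 million.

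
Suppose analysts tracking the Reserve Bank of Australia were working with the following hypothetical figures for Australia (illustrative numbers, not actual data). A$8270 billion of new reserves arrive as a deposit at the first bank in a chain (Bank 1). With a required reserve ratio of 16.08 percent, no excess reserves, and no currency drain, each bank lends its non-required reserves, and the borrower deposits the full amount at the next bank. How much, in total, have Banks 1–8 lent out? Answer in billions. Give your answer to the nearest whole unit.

A$32543 billion

Bank i lends (1 − rr)^i of the original deposit: Bank 1 lends 8270·0.8392 = 6940.1840, Bank 2 lends 8270·0.8392² ≈ 5824.2024, and so on.
Summing a geometric series: total = 8270·[0.8392·(1 − 0.8392^8) / (1 − 0.8392)] ≈ 32543.1790 billion.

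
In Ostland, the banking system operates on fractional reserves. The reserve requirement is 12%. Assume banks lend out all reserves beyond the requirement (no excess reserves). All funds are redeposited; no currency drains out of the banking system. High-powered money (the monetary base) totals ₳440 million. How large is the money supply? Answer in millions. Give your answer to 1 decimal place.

With no currency drain or excess reserves, the money multiplier is m = 1/rr = 1/0.12 ≈ 8.33333.
Money supply M = m × MB = 8.33333 × 440 = 3666.6652 million.

₳3666.7 million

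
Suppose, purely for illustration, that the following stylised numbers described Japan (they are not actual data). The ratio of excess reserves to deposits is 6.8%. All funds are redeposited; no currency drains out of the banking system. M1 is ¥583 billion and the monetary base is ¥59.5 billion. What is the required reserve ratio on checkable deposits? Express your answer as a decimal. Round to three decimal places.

Using m = M/MB = 583/59.5 ≈ 9.798319. Since m = (1 + c)/(c + rr + e), the denominator satisfies c + rr + e = (1 + c)/m = (1 + 0) / 9.798319 ≈ 0.102058.
With c = 0 and e = 0.068, the required reserve ratio on checkable deposits is 0.102058 − 0 − 0.068 = 0.034058.

0.034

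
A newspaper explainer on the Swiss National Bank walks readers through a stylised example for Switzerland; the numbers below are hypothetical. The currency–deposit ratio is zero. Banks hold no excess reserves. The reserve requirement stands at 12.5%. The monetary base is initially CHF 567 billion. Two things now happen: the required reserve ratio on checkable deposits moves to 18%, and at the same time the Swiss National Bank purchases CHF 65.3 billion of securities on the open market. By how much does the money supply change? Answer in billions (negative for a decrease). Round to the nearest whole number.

Before: m₁ = 1 / (0.125) = 8, MB₁ = 567, so M₁ = 8 × 567 = 4536 billion.
After: m₂ = 1 / (0.18) ≈ 5.5556, MB₂ = 567 + 65.3 = 632.3, so M₂ = 5.5556 × 632.3 ≈ 3512.8059 billion.
ΔM = M₂ − M₁ = 3512.8059 − 4536 = -1023.1941 billion.

-1023 billion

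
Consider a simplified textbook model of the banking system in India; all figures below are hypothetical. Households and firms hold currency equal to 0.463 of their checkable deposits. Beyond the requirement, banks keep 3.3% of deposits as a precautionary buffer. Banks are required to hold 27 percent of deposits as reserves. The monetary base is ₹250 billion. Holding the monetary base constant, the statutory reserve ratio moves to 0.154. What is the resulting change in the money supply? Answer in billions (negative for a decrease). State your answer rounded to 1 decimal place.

Initially m₁ = (1 + 0.463) / (0.27 + 0.033 + 0.463) ≈ 1.90992, so M₁ = 1.90992 × 250 = 477.48 billion.
After the change m₂ = (1 + 0.463) / (0.154 + 0.033 + 0.463) ≈ 2.25077, so M₂ = 2.25077 × 250 = 562.6925 billion.
ΔM = M₂ − M₁ = 562.6925 − 477.48 = 85.2125 billion.

₹85.2 billion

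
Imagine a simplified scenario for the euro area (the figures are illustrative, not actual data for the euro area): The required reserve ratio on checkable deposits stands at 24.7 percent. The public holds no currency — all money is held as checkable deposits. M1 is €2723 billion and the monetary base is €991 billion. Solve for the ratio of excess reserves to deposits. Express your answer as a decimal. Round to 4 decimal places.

0.1169

Using m = M/MB = 2723/991 ≈ 2.747730. Since m = (1 + c)/(c + rr + e), the denominator satisfies c + rr + e = (1 + c)/m = (1 + 0) / 2.747730 ≈ 0.363937.
With c = 0 and rr = 0.247, the ratio of excess reserves to deposits is 0.363937 − 0 − 0.247 = 0.116937.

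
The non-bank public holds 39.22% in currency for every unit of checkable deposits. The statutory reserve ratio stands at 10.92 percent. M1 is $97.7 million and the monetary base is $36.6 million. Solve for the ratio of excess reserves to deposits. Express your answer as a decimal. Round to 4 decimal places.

Using m = M/MB = 97.7/36.6 ≈ 2.669399. Since m = (1 + c)/(c + rr + e), the denominator satisfies c + rr + e = (1 + c)/m = (1 + 0.3922) / 2.669399 ≈ 0.521541.
With c = 0.3922 and rr = 0.1092, the ratio of excess reserves to deposits is 0.521541 − 0.3922 − 0.1092 = 0.020141.

0.0201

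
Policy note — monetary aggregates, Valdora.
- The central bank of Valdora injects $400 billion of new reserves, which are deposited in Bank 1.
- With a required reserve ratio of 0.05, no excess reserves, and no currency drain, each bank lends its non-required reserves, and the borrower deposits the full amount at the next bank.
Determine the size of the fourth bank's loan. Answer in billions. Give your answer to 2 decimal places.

$325.80 billion

Each bank lends a fraction (1 − rr) = 0.9500 of the deposit it receives, so Bank 4 receives 400·0.9500^3 and lends 400·0.9500^4 = 325.8025 billion.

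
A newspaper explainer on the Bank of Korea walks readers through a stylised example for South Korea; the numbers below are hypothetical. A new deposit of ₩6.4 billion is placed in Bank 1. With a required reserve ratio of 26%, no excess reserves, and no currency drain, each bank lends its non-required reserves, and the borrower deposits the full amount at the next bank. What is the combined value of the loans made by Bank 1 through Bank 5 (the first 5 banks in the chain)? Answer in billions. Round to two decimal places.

₩14.17 billion

Bank i lends (1 − rr)^i of the original deposit: Bank 1 lends 6.4·0.7400 = 4.7360, Bank 2 lends 6.4·0.7400² ≈ 3.5046, and so on.
Summing a geometric series: total = 6.4·[0.7400·(1 − 0.7400^5) / (1 − 0.7400)] ≈ 14.1734 billion.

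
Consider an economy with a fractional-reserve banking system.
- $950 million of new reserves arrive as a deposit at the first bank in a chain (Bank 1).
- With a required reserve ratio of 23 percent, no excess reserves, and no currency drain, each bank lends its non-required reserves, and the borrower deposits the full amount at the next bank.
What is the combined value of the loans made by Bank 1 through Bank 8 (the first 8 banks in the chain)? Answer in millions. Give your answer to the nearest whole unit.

Bank i lends (1 − rr)^i of the original deposit: Bank 1 lends 950·0.7700 = 731.5000, Bank 2 lends 950·0.7700² = 563.2550, and so on.
Summing a geometric series: total = 950·[0.7700·(1 − 0.7700^8) / (1 − 0.7700)] ≈ 2787.4169 million.

$2787 million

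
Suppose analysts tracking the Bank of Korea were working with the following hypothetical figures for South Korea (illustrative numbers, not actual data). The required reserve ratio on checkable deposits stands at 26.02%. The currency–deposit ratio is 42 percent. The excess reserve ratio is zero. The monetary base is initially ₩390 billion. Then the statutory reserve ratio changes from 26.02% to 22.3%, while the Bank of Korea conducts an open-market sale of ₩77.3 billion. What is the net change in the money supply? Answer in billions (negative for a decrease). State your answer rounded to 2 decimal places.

Before: m₁ = (1 + 0.42) / (0.2602 + 0.42) ≈ 2.087621, MB₁ = 390, so M₁ = 2.087621 × 390 ≈ 814.1722 billion.
After: m₂ = (1 + 0.42) / (0.223 + 0.42) ≈ 2.208398, MB₂ = 390 − 77.3 = 312.7, so M₂ = 2.208398 × 312.7 ≈ 690.5661 billion.
ΔM = M₂ − M₁ = 690.5661 − 814.1722 = -123.6061 billion.

-123.61 billion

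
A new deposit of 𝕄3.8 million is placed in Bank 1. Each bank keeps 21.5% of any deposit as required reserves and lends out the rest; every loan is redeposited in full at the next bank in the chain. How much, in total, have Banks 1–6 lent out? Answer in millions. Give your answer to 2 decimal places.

Bank i lends (1 − rr)^i of the original deposit: Bank 1 lends 3.8·0.7850 = 2.9830, Bank 2 lends 3.8·0.7850² ≈ 2.3417, and so on.
Summing a geometric series: total = 3.8·[0.7850·(1 − 0.7850^6) / (1 − 0.7850)] ≈ 10.6278 million.

𝕄10.63 million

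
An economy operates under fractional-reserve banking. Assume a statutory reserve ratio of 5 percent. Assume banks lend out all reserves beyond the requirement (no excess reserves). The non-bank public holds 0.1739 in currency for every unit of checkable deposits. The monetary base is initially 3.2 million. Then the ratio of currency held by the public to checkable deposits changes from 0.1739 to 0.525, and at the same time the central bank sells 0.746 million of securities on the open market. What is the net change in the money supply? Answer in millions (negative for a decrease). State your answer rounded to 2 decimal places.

Before: m₁ = (1 + 0.1739) / (0.05 + 0.1739) ≈ 5.2430, MB₁ = 3.2, so M₁ = 5.2430 × 3.2 = 16.7776 million.
After: m₂ = (1 + 0.525) / (0.05 + 0.525) ≈ 2.6522, MB₂ = 3.2 − 0.746 = 2.454, so M₂ = 2.6522 × 2.454 ≈ 6.5085 million.
ΔM = M₂ − M₁ = 6.5085 − 16.7776 = -10.2691 million.

-10.27 million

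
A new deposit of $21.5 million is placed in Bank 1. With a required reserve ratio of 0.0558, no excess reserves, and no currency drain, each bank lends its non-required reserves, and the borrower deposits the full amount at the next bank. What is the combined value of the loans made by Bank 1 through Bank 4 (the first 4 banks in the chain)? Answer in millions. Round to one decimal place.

$74.7 million

Bank i lends (1 − rr)^i of the original deposit: Bank 1 lends 21.5·0.9442 = 20.3003, Bank 2 lends 21.5·0.9442² ≈ 19.1675, and so on.
Summing a geometric series: total = 21.5·[0.9442·(1 − 0.9442^4) / (1 − 0.9442)] ≈ 74.6540 million.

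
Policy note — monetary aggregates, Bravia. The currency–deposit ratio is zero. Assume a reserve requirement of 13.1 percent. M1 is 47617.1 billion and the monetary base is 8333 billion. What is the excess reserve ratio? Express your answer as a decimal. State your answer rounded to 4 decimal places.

Using m = M/MB = 47617.1/8333 ≈ 5.714281. Since m = (1 + c)/(c + rr + e), the denominator satisfies c + rr + e = (1 + c)/m = (1 + 0) / 5.714281 ≈ 0.175000.
With c = 0 and rr = 0.131, the excess reserve ratio is 0.175000 − 0 − 0.131 = 0.044.

0.0440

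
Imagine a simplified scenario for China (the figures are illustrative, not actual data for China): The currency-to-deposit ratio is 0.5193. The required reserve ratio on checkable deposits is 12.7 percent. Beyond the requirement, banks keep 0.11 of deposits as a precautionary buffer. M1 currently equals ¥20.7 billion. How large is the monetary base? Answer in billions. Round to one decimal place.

The money multiplier is m = (1 + c) / (rr + e + c) = (1 + 0.5193) / (0.127 + 0.11 + 0.5193) ≈ 2.0089.
MB = M / m = 20.7 / 2.0089 ≈ 10.3041 billion.

¥10.3 billion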